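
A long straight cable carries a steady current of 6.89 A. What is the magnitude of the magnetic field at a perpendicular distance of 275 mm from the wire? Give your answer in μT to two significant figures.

For an infinitely long straight wire, B = μ₀I/(2πd).
B = (4π×10⁻⁷ × 6.89) / (2π × 0.275) = 5.01×10⁻⁶ T.

B ≈ 5.0 μT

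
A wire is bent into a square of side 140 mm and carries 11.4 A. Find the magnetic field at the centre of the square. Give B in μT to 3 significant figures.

Each side is a finite straight segment at perpendicular distance d = a/(2 tan(π/4)) = 0.07 m from the centre, with end-angles ±π/4.
One side contributes B₁ = (μ₀I/4πd)·2 sin(π/4) = 2.30×10⁻⁵ T.
All 4 sides add in the same direction: B = 4 × 2.30×10⁻⁵ = 9.21×10⁻⁵ T.

B ≈ 92.1 μT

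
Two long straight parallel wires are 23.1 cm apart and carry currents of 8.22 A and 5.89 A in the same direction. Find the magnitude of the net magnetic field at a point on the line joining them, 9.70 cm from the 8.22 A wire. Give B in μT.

Each long wire gives B = μ₀I/(2πd). Distances are d₁ = 0.097 m and d₂ = 0.134 m.
B₁ = 1.69×10⁻⁵ T, B₂ = 8.79×10⁻⁶ T.
Between parallel currents the two contributions point in opposite directions, so they subtract. B = |B₁ − B₂| = |1.69×10⁻⁵ − 8.79×10⁻⁶| = 8.16×10⁻⁶ T.

B ≈ 8.16 μT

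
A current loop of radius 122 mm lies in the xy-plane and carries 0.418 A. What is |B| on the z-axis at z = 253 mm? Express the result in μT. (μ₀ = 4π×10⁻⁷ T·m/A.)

B ≈ 0.176 μT

On the axis of a circular loop, B = μ₀IR² / [2(R²+z²)^(3/2)].
R² + z² = (0.122)² + (0.253)² = 0.07889 m², and (R²+z²)^(3/2) = 2.22×10⁻² m³.
B = (4π×10⁻⁷ × 0.418 × 0.01488) / (2 × 2.22×10⁻²) = 1.76×10⁻⁷ T.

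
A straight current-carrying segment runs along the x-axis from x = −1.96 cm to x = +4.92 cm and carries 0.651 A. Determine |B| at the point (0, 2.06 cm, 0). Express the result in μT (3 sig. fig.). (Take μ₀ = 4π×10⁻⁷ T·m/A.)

B ≈ 5.09 μT

For a finite straight segment, B = (μ₀I/4πd)(sinθ₁ + sinθ₂), where θ₁, θ₂ are the angles from the perpendicular to each end.
The perpendicular distance is d = 0.0206 m; the end-offsets along the wire are a = 0.0196 m and b = 0.0492 m.
sinθ₁ = 0.0196/√(0.0196²+0.0206²) = 0.6893; sinθ₂ = 0.0492/√(0.0492²+0.0206²) = 0.9224.
B = (4π×10⁻⁷ × 0.651) / (4π × 0.0206) × (0.6893 + 0.9224) = 5.09×10⁻⁶ T.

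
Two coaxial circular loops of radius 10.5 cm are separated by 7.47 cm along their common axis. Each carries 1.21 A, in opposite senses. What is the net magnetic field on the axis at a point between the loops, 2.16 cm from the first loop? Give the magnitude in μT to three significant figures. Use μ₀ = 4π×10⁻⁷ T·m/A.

Each loop contributes B = μ₀IR²/[2(R²+z²)^(3/2)] on the axis, with z measured from that loop.
Loop 1 (z = 0.0216 m): B₁ = 6.80×10⁻⁶ T. Loop 2 (z = 0.0531 m): B₂ = 5.15×10⁻⁶ T.
The fields oppose: B = |B₁ − B₂| = 1.66×10⁻⁶ T.

B ≈ 1.66 μT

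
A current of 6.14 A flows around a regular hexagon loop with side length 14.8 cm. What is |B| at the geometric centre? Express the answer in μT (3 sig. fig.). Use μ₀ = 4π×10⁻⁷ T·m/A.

B ≈ 28.7 μT

Each side is a finite straight segment at perpendicular distance d = a/(2 tan(π/6)) = 0.1282 m from the centre, with end-angles ±π/6.
One side contributes B₁ = (μ₀I/4πd)·2 sin(π/6) = 4.79×10⁻⁶ T.
All 6 sides add in the same direction: B = 6 × 4.79×10⁻⁶ = 2.87×10⁻⁵ T.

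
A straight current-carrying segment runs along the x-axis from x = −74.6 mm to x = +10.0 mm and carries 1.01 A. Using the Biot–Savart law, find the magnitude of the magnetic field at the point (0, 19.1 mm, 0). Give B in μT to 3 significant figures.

B ≈ 7.58 μT

For a finite straight segment, B = (μ₀I/4πd)(sinθ₁ + sinθ₂), where θ₁, θ₂ are the angles from the perpendicular to each end.
The perpendicular distance is d = 0.0191 m; the end-offsets along the wire are a = 0.0746 m and b = 0.01 m.
sinθ₁ = 0.0746/√(0.0746²+0.0191²) = 0.9688; sinθ₂ = 0.01/√(0.01²+0.0191²) = 0.4638.
B = (4π×10⁻⁷ × 1.01) / (4π × 0.0191) × (0.9688 + 0.4638) = 7.58×10⁻⁶ T.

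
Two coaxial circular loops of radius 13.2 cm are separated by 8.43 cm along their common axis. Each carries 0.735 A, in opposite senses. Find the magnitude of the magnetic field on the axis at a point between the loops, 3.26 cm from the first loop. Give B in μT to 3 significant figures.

Each loop contributes B = μ₀IR²/[2(R²+z²)^(3/2)] on the axis, with z measured from that loop.
Loop 1 (z = 0.0326 m): B₁ = 3.20×10⁻⁶ T. Loop 2 (z = 0.0517 m): B₂ = 2.82×10⁻⁶ T.
The fields oppose: B = |B₁ − B₂| = 3.77×10⁻⁷ T.

B ≈ 0.377 μT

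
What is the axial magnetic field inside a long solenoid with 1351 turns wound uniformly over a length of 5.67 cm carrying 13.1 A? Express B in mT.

Inside a long solenoid, B = μ₀nI with n = 2.383×10⁴ turns/m.
B = 4π×10⁻⁷ × 2.383×10⁴ × 13.1 = 0.392 T.

B ≈ 392 mT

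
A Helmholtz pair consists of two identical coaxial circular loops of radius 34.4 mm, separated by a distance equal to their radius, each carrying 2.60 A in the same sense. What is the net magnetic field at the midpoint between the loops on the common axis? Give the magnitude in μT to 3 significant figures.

Each loop contributes B = μ₀IR²/[2(R²+z²)^(3/2)] on the axis, with z measured from that loop.
Loop 1 (z = 0.0172 m): B₁ = 3.40×10⁻⁵ T. Loop 2 (z = 0.0172 m): B₂ = 3.40×10⁻⁵ T.
The fields add: B = B₁ + B₂ = 6.80×10⁻⁵ T.

B ≈ 68.0 μT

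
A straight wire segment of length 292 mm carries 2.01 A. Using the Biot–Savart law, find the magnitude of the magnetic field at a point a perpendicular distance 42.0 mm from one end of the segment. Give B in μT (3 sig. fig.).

B ≈ 4.74 μT

For a finite straight segment, B = (μ₀I/4πd)(sinθ₁ + sinθ₂), where θ₁, θ₂ are the angles from the perpendicular to each end.
The perpendicular foot is at one end, so the two end-offsets along the wire are 0 and L = 0.292 m.
sinθ₁ = 0/√(0²+0.042²) = 0.0000; sinθ₂ = 0.292/√(0.292²+0.042²) = 0.9898.
B = (4π×10⁻⁷ × 2.01) / (4π × 0.042) × (0.0000 + 0.9898) = 4.74×10⁻⁶ T.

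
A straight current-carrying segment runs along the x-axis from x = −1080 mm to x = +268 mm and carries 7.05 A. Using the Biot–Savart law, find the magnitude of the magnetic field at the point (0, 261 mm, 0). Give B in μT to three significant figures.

B ≈ 4.56 μT

For a finite straight segment, B = (μ₀I/4πd)(sinθ₁ + sinθ₂), where θ₁, θ₂ are the angles from the perpendicular to each end.
The perpendicular distance is d = 0.261 m; the end-offsets along the wire are a = 1.08 m and b = 0.268 m.
sinθ₁ = 1.08/√(1.08²+0.261²) = 0.9720; sinθ₂ = 0.268/√(0.268²+0.261²) = 0.7164.
B = (4π×10⁻⁷ × 7.05) / (4π × 0.261) × (0.9720 + 0.7164) = 4.56×10⁻⁶ T.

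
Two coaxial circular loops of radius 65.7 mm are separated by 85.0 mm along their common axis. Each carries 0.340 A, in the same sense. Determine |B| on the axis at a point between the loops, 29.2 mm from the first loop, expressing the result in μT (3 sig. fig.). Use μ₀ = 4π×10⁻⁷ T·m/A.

B ≈ 3.92 μT

Each loop contributes B = μ₀IR²/[2(R²+z²)^(3/2)] on the axis, with z measured from that loop.
Loop 1 (z = 0.0292 m): B₁ = 2.48×10⁻⁶ T. Loop 2 (z = 0.0558 m): B₂ = 1.44×10⁻⁶ T.
The fields add: B = B₁ + B₂ = 3.92×10⁻⁶ T.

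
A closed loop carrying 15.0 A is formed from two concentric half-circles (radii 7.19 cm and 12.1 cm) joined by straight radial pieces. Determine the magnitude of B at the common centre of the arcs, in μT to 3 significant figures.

B ≈ 26.6 μT

The radial connectors point toward the centre, so dl × r̂ = 0 and they contribute nothing.
Each semicircle gives μ₀I/(4R): inner arc 6.55×10⁻⁵ T, outer arc 3.89×10⁻⁵ T.
The two arcs carry current in opposite angular senses, so their fields oppose: B = |6.55×10⁻⁵ − 3.89×10⁻⁵| = 2.66×10⁻⁵ T.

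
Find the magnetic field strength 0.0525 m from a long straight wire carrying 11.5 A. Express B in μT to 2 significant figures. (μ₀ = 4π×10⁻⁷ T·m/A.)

B ≈ 44 μT

For an infinitely long straight wire, B = μ₀I/(2πd).
B = (4π×10⁻⁷ × 11.5) / (2π × 0.0525) = 4.38×10⁻⁵ T.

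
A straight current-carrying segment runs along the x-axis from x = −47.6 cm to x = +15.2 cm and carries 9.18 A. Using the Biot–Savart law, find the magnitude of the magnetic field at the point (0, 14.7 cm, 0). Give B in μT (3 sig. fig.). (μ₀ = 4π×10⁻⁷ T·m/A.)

For a finite straight segment, B = (μ₀I/4πd)(sinθ₁ + sinθ₂), where θ₁, θ₂ are the angles from the perpendicular to each end.
The perpendicular distance is d = 0.147 m; the end-offsets along the wire are a = 0.476 m and b = 0.152 m.
sinθ₁ = 0.476/√(0.476²+0.147²) = 0.9555; sinθ₂ = 0.152/√(0.152²+0.147²) = 0.7188.
B = (4π×10⁻⁷ × 9.18) / (4π × 0.147) × (0.9555 + 0.7188) = 1.05×10⁻⁵ T.

B ≈ 10.5 μT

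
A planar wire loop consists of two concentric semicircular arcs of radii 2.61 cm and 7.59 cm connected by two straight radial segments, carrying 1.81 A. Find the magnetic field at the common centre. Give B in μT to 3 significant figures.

B ≈ 14.3 μT

The radial connectors point toward the centre, so dl × r̂ = 0 and they contribute nothing.
Each semicircle gives μ₀I/(4R): inner arc 2.18×10⁻⁵ T, outer arc 7.49×10⁻⁶ T.
The two arcs carry current in opposite angular senses, so their fields oppose: B = |2.18×10⁻⁵ − 7.49×10⁻⁶| = 1.43×10⁻⁵ T.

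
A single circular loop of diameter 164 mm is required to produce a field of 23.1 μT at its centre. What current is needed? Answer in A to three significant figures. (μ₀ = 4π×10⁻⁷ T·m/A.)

At the centre of a circular loop B = μ₀I/(2R), so I = 2RB/μ₀.
With R = 0.082 m, I = 2 × 0.082 × 2.31×10⁻⁵ / (4π×10⁻⁷) = 3.01 A.

I ≈ 3.01 A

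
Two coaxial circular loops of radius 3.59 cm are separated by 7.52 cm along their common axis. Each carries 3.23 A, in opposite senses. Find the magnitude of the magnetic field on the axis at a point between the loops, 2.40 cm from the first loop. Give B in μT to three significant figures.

Each loop contributes B = μ₀IR²/[2(R²+z²)^(3/2)] on the axis, with z measured from that loop.
Loop 1 (z = 0.024 m): B₁ = 3.25×10⁻⁵ T. Loop 2 (z = 0.0512 m): B₂ = 1.07×10⁻⁵ T.
The fields oppose: B = |B₁ − B₂| = 2.18×10⁻⁵ T.

B ≈ 21.8 μT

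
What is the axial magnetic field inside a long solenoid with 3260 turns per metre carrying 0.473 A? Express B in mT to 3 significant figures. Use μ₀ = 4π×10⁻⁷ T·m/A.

B ≈ 1.94 mT

Inside a long solenoid, B = μ₀nI with n = 3260 turns/m.
B = 4π×10⁻⁷ × 3260 × 0.473 = 1.94×10⁻³ T.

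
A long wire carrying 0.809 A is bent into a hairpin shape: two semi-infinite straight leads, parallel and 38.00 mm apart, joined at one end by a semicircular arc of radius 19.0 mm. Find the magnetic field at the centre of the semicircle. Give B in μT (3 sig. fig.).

B ≈ 21.9 μT

The semicircular arc contributes B_arc = μ₀I·π/(4πR) = μ₀I/(4R) = 1.34×10⁻⁵ T.
Each semi-infinite lead is at perpendicular distance R = 0.019 m from the centre, with the perpendicular foot at its near end, so it contributes μ₀I/(4πR); both point the same way, together 8.52×10⁻⁶ T.
Arc and leads all point the same direction: B = 1.34×10⁻⁵ + 8.52×10⁻⁶ = 2.19×10⁻⁵ T.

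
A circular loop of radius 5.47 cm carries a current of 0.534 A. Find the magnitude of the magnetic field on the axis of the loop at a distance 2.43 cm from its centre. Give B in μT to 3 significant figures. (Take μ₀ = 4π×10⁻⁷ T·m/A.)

On the axis of a circular loop, B = μ₀IR² / [2(R²+z²)^(3/2)].
R² + z² = (0.0547)² + (0.0243)² = 0.003583 m², and (R²+z²)^(3/2) = 2.14×10⁻⁴ m³.
B = (4π×10⁻⁷ × 0.534 × 0.002992) / (2 × 2.14×10⁻⁴) = 4.68×10⁻⁶ T.

B ≈ 4.68 μT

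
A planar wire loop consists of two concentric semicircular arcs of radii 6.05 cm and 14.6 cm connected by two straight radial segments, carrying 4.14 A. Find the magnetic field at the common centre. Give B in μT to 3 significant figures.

The radial connectors point toward the centre, so dl × r̂ = 0 and they contribute nothing.
Each semicircle gives μ₀I/(4R): inner arc 2.15×10⁻⁵ T, outer arc 8.91×10⁻⁶ T.
The two arcs carry current in opposite angular senses, so their fields oppose: B = |2.15×10⁻⁵ − 8.91×10⁻⁶| = 1.26×10⁻⁵ T.

B ≈ 12.6 μT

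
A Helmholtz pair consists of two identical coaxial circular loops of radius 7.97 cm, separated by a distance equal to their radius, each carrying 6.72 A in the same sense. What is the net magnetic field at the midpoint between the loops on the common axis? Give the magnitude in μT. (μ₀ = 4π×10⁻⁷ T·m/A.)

B ≈ 75.8 μT

Each loop contributes B = μ₀IR²/[2(R²+z²)^(3/2)] on the axis, with z measured from that loop.
Loop 1 (z = 0.03985 m): B₁ = 3.79×10⁻⁵ T. Loop 2 (z = 0.03985 m): B₂ = 3.79×10⁻⁵ T.
The fields add: B = B₁ + B₂ = 7.58×10⁻⁵ T.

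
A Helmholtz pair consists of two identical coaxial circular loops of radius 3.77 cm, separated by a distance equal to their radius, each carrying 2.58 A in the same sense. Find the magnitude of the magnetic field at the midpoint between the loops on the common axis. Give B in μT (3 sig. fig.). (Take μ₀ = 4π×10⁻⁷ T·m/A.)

Each loop contributes B = μ₀IR²/[2(R²+z²)^(3/2)] on the axis, with z measured from that loop.
Loop 1 (z = 0.01885 m): B₁ = 3.08×10⁻⁵ T. Loop 2 (z = 0.01885 m): B₂ = 3.08×10⁻⁵ T.
The fields add: B = B₁ + B₂ = 6.15×10⁻⁵ T.

B ≈ 61.5 μT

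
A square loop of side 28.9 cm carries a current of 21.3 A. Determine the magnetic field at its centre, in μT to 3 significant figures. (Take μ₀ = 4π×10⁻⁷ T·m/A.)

Each side is a finite straight segment at perpendicular distance d = a/(2 tan(π/4)) = 0.1445 m from the centre, with end-angles ±π/4.
One side contributes B₁ = (μ₀I/4πd)·2 sin(π/4) = 2.08×10⁻⁵ T.
All 4 sides add in the same direction: B = 4 × 2.08×10⁻⁵ = 8.34×10⁻⁵ T.

B ≈ 83.4 μT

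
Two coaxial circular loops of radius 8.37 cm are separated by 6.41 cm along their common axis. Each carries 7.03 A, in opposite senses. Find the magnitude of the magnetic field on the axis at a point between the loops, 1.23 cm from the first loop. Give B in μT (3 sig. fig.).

Each loop contributes B = μ₀IR²/[2(R²+z²)^(3/2)] on the axis, with z measured from that loop.
Loop 1 (z = 0.0123 m): B₁ = 5.11×10⁻⁵ T. Loop 2 (z = 0.0518 m): B₂ = 3.24×10⁻⁵ T.
The fields oppose: B = |B₁ − B₂| = 1.87×10⁻⁵ T.

B ≈ 18.7 μT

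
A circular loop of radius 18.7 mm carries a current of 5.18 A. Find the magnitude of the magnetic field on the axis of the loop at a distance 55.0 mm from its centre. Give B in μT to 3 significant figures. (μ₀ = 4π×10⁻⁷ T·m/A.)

On the axis of a circular loop, B = μ₀IR² / [2(R²+z²)^(3/2)].
R² + z² = (0.0187)² + (0.055)² = 0.003375 m², and (R²+z²)^(3/2) = 1.96×10⁻⁴ m³.
B = (4π×10⁻⁷ × 5.18 × 0.0003497) / (2 × 1.96×10⁻⁴) = 5.81×10⁻⁶ T.

B ≈ 5.81 μT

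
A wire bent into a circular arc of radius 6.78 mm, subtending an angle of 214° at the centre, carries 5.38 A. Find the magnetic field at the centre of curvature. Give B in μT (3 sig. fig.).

The Biot–Savart field of a circular arc at its centre is B = μ₀Iφ/(4πR), with φ = 3.735 rad.
B = (4π×10⁻⁷ × 5.38 × 3.735) / (4π × 0.00678) = 2.96×10⁻⁴ T.

B ≈ 296 μT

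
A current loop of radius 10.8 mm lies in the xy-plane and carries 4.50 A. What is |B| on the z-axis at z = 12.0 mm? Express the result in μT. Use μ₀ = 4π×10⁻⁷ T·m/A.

On the axis of a circular loop, B = μ₀IR² / [2(R²+z²)^(3/2)].
R² + z² = (0.0108)² + (0.012)² = 0.0002606 m², and (R²+z²)^(3/2) = 4.21×10⁻⁶ m³.
B = (4π×10⁻⁷ × 4.50 × 0.0001166) / (2 × 4.21×10⁻⁶) = 7.84×10⁻⁵ T.

B ≈ 78.4 μT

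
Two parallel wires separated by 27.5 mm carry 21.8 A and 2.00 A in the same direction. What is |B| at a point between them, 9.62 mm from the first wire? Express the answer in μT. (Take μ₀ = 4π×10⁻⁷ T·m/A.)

B ≈ 431 μT

Each long wire gives B = μ₀I/(2πd). Distances are d₁ = 0.00962 m and d₂ = 0.01788 m.
B₁ = 4.53×10⁻⁴ T, B₂ = 2.24×10⁻⁵ T.
Between parallel currents the two contributions point in opposite directions, so they subtract. B = |B₁ − B₂| = |4.53×10⁻⁴ − 2.24×10⁻⁵| = 4.31×10⁻⁴ T.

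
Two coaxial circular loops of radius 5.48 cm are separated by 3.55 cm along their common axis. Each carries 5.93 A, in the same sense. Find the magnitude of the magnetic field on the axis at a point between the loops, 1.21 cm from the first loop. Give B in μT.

B ≈ 116 μT

Each loop contributes B = μ₀IR²/[2(R²+z²)^(3/2)] on the axis, with z measured from that loop.
Loop 1 (z = 0.0121 m): B₁ = 6.33×10⁻⁵ T. Loop 2 (z = 0.0234 m): B₂ = 5.29×10⁻⁵ T.
The fields add: B = B₁ + B₂ = 1.16×10⁻⁴ T.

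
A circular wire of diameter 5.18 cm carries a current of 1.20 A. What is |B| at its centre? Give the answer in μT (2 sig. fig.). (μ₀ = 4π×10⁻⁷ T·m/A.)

At the centre of a circular loop the Biot–Savart law gives B = μ₀I/(2R) (so R = 0.0259 m).
B = (4π×10⁻⁷ × 1.20) / (2 × 0.0259) = 2.91×10⁻⁵ T.

B ≈ 29 μT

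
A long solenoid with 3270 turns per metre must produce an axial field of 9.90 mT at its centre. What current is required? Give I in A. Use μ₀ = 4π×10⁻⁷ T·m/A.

Inside a long solenoid B = μ₀nI with n = 3270 m⁻¹, so I = B/(μ₀n).
I = 9.90×10⁻³ / (4π×10⁻⁷ × 3270) = 2.41 A.

I ≈ 2.41 A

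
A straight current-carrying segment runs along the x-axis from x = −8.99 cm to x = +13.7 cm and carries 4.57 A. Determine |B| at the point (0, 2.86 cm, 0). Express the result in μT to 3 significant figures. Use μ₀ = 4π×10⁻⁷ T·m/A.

For a finite straight segment, B = (μ₀I/4πd)(sinθ₁ + sinθ₂), where θ₁, θ₂ are the angles from the perpendicular to each end.
The perpendicular distance is d = 0.0286 m; the end-offsets along the wire are a = 0.0899 m and b = 0.137 m.
sinθ₁ = 0.0899/√(0.0899²+0.0286²) = 0.9529; sinθ₂ = 0.137/√(0.137²+0.0286²) = 0.9789.
B = (4π×10⁻⁷ × 4.57) / (4π × 0.0286) × (0.9529 + 0.9789) = 3.09×10⁻⁵ T.

B ≈ 30.9 μT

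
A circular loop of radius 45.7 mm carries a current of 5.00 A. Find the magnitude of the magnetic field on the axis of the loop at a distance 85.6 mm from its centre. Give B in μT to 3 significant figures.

On the axis of a circular loop, B = μ₀IR² / [2(R²+z²)^(3/2)].
R² + z² = (0.0457)² + (0.0856)² = 0.009416 m², and (R²+z²)^(3/2) = 9.14×10⁻⁴ m³.
B = (4π×10⁻⁷ × 5.00 × 0.002088) / (2 × 9.14×10⁻⁴) = 7.18×10⁻⁶ T.

B ≈ 7.18 μT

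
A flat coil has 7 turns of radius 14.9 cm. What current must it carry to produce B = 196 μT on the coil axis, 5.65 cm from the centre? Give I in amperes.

For an N-turn coil, B = Nμ₀IR²/[2(R²+z²)^(3/2)] with R = 0.149 m, z = 0.0565 m, so I = 2B(R²+z²)^(3/2)/(Nμ₀R²) = 2 × 1.96×10⁻⁴ × 4.05×10⁻³ / (7 × 4π×10⁻⁷ × 0.0222) = 8.12 A.

I ≈ 8.12 A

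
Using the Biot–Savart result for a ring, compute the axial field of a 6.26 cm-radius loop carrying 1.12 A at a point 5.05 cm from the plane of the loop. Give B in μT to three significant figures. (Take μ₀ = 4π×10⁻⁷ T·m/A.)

B ≈ 5.30 μT

On the axis of a circular loop, B = μ₀IR² / [2(R²+z²)^(3/2)].
R² + z² = (0.0626)² + (0.0505)² = 0.006469 m², and (R²+z²)^(3/2) = 5.20×10⁻⁴ m³.
B = (4π×10⁻⁷ × 1.12 × 0.003919) / (2 × 5.20×10⁻⁴) = 5.30×10⁻⁶ T.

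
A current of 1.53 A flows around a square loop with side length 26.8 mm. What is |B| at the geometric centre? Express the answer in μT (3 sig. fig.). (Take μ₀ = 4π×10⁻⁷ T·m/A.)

B ≈ 64.6 μT

Each side is a finite straight segment at perpendicular distance d = a/(2 tan(π/4)) = 0.0134 m from the centre, with end-angles ±π/4.
One side contributes B₁ = (μ₀I/4πd)·2 sin(π/4) = 1.61×10⁻⁵ T.
All 4 sides add in the same direction: B = 4 × 1.61×10⁻⁵ = 6.46×10⁻⁵ T.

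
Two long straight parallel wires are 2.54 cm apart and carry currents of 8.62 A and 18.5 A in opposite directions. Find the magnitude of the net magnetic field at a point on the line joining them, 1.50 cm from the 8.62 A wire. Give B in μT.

Each long wire gives B = μ₀I/(2πd). Distances are d₁ = 0.015 m and d₂ = 0.0104 m.
B₁ = 1.15×10⁻⁴ T, B₂ = 3.56×10⁻⁴ T.
Between antiparallel currents both contributions point the same way, so they add. B = B₁ + B₂ = 1.15×10⁻⁴ + 3.56×10⁻⁴ = 4.71×10⁻⁴ T.

B ≈ 471 μT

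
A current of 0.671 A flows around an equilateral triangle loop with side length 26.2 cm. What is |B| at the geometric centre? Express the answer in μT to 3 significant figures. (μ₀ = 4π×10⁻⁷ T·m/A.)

B ≈ 4.61 μT

Each side is a finite straight segment at perpendicular distance d = a/(2 tan(π/3)) = 0.07563 m from the centre, with end-angles ±π/3.
One side contributes B₁ = (μ₀I/4πd)·2 sin(π/3) = 1.54×10⁻⁶ T.
All 3 sides add in the same direction: B = 3 × 1.54×10⁻⁶ = 4.61×10⁻⁶ T.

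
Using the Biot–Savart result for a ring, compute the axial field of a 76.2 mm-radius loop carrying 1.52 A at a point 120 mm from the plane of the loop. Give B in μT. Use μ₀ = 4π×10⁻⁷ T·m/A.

On the axis of a circular loop, B = μ₀IR² / [2(R²+z²)^(3/2)].
R² + z² = (0.0762)² + (0.12)² = 0.02021 m², and (R²+z²)^(3/2) = 2.87×10⁻³ m³.
B = (4π×10⁻⁷ × 1.52 × 0.005806) / (2 × 2.87×10⁻³) = 1.93×10⁻⁶ T.

B ≈ 1.93 μT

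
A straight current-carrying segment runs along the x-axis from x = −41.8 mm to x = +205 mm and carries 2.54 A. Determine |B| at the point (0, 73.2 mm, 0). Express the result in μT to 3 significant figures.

For a finite straight segment, B = (μ₀I/4πd)(sinθ₁ + sinθ₂), where θ₁, θ₂ are the angles from the perpendicular to each end.
The perpendicular distance is d = 0.0732 m; the end-offsets along the wire are a = 0.0418 m and b = 0.205 m.
sinθ₁ = 0.0418/√(0.0418²+0.0732²) = 0.4959; sinθ₂ = 0.205/√(0.205²+0.0732²) = 0.9418.
B = (4π×10⁻⁷ × 2.54) / (4π × 0.0732) × (0.4959 + 0.9418) = 4.99×10⁻⁶ T.

B ≈ 4.99 μT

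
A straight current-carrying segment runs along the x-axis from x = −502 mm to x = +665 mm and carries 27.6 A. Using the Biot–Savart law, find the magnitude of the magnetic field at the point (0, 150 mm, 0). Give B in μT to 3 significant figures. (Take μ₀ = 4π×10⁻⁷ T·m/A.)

For a finite straight segment, B = (μ₀I/4πd)(sinθ₁ + sinθ₂), where θ₁, θ₂ are the angles from the perpendicular to each end.
The perpendicular distance is d = 0.15 m; the end-offsets along the wire are a = 0.502 m and b = 0.665 m.
sinθ₁ = 0.502/√(0.502²+0.15²) = 0.9581; sinθ₂ = 0.665/√(0.665²+0.15²) = 0.9755.
B = (4π×10⁻⁷ × 27.6) / (4π × 0.15) × (0.9581 + 0.9755) = 3.56×10⁻⁵ T.

B ≈ 35.6 μT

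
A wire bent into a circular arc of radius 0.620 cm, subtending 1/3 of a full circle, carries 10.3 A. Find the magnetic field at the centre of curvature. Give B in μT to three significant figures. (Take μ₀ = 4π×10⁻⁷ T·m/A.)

The Biot–Savart field of a circular arc at its centre is B = μ₀Iφ/(4πR), with φ = 2.094 rad.
B = (4π×10⁻⁷ × 10.3 × 2.094) / (4π × 0.0062) = 3.48×10⁻⁴ T.

B ≈ 348 μT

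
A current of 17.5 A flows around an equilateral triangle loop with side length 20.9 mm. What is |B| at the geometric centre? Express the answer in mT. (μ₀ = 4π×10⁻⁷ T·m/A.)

Each side is a finite straight segment at perpendicular distance d = a/(2 tan(π/3)) = 0.006033 m from the centre, with end-angles ±π/3.
One side contributes B₁ = (μ₀I/4πd)·2 sin(π/3) = 5.02×10⁻⁴ T.
All 3 sides add in the same direction: B = 3 × 5.02×10⁻⁴ = 1.51×10⁻³ T.

B ≈ 1.51 mT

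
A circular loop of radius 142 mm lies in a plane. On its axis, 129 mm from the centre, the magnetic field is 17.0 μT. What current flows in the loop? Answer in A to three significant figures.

I ≈ 9.47 A

On the axis of a loop, B = μ₀IR²/[2(R²+z²)^(3/2)], so I = 2B(R²+z²)^(3/2)/(μ₀R²).
R² + z² = 0.02016 + 0.01664 = 0.03681 m²; raised to 3/2 gives 7.06×10⁻³ m³.
I = 2 × 1.70×10⁻⁵ × 7.06×10⁻³ / (1.26×10⁻⁶ × 0.02016) = 9.47 A.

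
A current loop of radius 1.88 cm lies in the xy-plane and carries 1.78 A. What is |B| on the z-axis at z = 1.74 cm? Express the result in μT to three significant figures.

On the axis of a circular loop, B = μ₀IR² / [2(R²+z²)^(3/2)].
R² + z² = (0.0188)² + (0.0174)² = 0.0006562 m², and (R²+z²)^(3/2) = 1.68×10⁻⁵ m³.
B = (4π×10⁻⁷ × 1.78 × 0.0003534) / (2 × 1.68×10⁻⁵) = 2.35×10⁻⁵ T.

B ≈ 23.5 μT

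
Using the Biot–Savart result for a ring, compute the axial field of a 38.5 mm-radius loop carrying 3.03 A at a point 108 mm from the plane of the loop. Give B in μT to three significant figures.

B ≈ 1.87 μT

On the axis of a circular loop, B = μ₀IR² / [2(R²+z²)^(3/2)].
R² + z² = (0.0385)² + (0.108)² = 0.01315 m², and (R²+z²)^(3/2) = 1.51×10⁻³ m³.
B = (4π×10⁻⁷ × 3.03 × 0.001482) / (2 × 1.51×10⁻³) = 1.87×10⁻⁶ T.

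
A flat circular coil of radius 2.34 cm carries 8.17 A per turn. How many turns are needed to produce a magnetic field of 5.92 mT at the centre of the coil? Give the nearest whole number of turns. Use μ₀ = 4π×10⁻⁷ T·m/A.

For an N-turn coil, B = Nμ₀I/(2R). A single turn gives B₁ = 2.19×10⁻⁴ T with R = 0.0234 m.
N = B/B₁ = 5.92×10⁻³ / 2.19×10⁻⁴ = 26.99.

N = 27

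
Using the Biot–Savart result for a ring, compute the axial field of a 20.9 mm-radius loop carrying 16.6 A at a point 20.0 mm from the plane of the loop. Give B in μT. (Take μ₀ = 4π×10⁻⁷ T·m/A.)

On the axis of a circular loop, B = μ₀IR² / [2(R²+z²)^(3/2)].
R² + z² = (0.0209)² + (0.02)² = 0.0008368 m², and (R²+z²)^(3/2) = 2.42×10⁻⁵ m³.
B = (4π×10⁻⁷ × 16.6 × 0.0004368) / (2 × 2.42×10⁻⁵) = 1.88×10⁻⁴ T.

B ≈ 188 μT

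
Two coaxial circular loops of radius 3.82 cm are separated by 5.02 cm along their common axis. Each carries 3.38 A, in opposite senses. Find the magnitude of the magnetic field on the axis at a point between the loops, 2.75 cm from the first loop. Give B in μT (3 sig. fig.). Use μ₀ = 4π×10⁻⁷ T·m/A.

Each loop contributes B = μ₀IR²/[2(R²+z²)^(3/2)] on the axis, with z measured from that loop.
Loop 1 (z = 0.0275 m): B₁ = 2.97×10⁻⁵ T. Loop 2 (z = 0.0227 m): B₂ = 3.53×10⁻⁵ T.
The fields oppose: B = |B₁ − B₂| = 5.60×10⁻⁶ T.

B ≈ 5.60 μT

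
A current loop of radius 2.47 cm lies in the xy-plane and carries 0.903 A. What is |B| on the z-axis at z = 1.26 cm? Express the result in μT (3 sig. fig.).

B ≈ 16.2 μT

On the axis of a circular loop, B = μ₀IR² / [2(R²+z²)^(3/2)].
R² + z² = (0.0247)² + (0.0126)² = 0.0007689 m², and (R²+z²)^(3/2) = 2.13×10⁻⁵ m³.
B = (4π×10⁻⁷ × 0.903 × 0.0006101) / (2 × 2.13×10⁻⁵) = 1.62×10⁻⁵ T.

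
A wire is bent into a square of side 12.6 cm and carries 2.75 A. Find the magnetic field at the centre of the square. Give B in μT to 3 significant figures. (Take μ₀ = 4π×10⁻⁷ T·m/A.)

B ≈ 24.7 μT

Each side is a finite straight segment at perpendicular distance d = a/(2 tan(π/4)) = 0.063 m from the centre, with end-angles ±π/4.
One side contributes B₁ = (μ₀I/4πd)·2 sin(π/4) = 6.17×10⁻⁶ T.
All 4 sides add in the same direction: B = 4 × 6.17×10⁻⁶ = 2.47×10⁻⁵ T.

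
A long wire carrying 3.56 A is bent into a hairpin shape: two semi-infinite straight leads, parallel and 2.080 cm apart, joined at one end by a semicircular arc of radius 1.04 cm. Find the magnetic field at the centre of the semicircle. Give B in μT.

B ≈ 176 μT

The semicircular arc contributes B_arc = μ₀I·π/(4πR) = μ₀I/(4R) = 1.08×10⁻⁴ T.
Each semi-infinite lead is at perpendicular distance R = 0.0104 m from the centre, with the perpendicular foot at its near end, so it contributes μ₀I/(4πR); both point the same way, together 6.85×10⁻⁵ T.
Arc and leads all point the same direction: B = 1.08×10⁻⁴ + 6.85×10⁻⁵ = 1.76×10⁻⁴ T.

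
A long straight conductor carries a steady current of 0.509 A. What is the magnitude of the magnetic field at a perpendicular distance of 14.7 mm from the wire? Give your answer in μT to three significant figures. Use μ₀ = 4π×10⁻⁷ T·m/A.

B ≈ 6.93 μT

For an infinitely long straight wire, B = μ₀I/(2πd).
B = (4π×10⁻⁷ × 0.509) / (2π × 0.0147) = 6.93×10⁻⁶ T.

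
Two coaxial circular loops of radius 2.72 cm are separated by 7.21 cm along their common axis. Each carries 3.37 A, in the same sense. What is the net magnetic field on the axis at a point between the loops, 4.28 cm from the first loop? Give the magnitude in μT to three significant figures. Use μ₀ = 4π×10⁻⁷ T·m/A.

B ≈ 36.5 μT

Each loop contributes B = μ₀IR²/[2(R²+z²)^(3/2)] on the axis, with z measured from that loop.
Loop 1 (z = 0.0428 m): B₁ = 1.20×10⁻⁵ T. Loop 2 (z = 0.0293 m): B₂ = 2.45×10⁻⁵ T.
The fields add: B = B₁ + B₂ = 3.65×10⁻⁵ T.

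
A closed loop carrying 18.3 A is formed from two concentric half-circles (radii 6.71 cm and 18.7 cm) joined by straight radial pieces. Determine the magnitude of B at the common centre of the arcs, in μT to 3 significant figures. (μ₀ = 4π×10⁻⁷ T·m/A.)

The radial connectors point toward the centre, so dl × r̂ = 0 and they contribute nothing.
Each semicircle gives μ₀I/(4R): inner arc 8.57×10⁻⁵ T, outer arc 3.07×10⁻⁵ T.
The two arcs carry current in opposite angular senses, so their fields oppose: B = |8.57×10⁻⁵ − 3.07×10⁻⁵| = 5.49×10⁻⁵ T.

B ≈ 54.9 μT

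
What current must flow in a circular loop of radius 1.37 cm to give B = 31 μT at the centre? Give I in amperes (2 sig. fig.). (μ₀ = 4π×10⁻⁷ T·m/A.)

At the centre of a circular loop B = μ₀I/(2R), so I = 2RB/μ₀.
With R = 0.0137 m, I = 2 × 0.0137 × 3.10×10⁻⁵ / (4π×10⁻⁷) = 0.676 A.

I ≈ 0.68 A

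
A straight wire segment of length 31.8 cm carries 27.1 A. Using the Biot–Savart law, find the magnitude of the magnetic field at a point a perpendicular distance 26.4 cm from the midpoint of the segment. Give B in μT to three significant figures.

B ≈ 10.6 μT

For a finite straight segment, B = (μ₀I/4πd)(sinθ₁ + sinθ₂), where θ₁, θ₂ are the angles from the perpendicular to each end.
The perpendicular from the point meets the wire at its midpoint, so each end is L/2 = 0.159 m away along the wire.
sinθ₁ = 0.159/√(0.159²+0.264²) = 0.5159; sinθ₂ = 0.159/√(0.159²+0.264²) = 0.5159.
B = (4π×10⁻⁷ × 27.1) / (4π × 0.264) × (0.5159 + 0.5159) = 1.06×10⁻⁵ T.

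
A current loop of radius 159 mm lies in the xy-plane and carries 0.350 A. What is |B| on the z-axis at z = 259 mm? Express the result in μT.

B ≈ 0.198 μT

On the axis of a circular loop, B = μ₀IR² / [2(R²+z²)^(3/2)].
R² + z² = (0.159)² + (0.259)² = 0.09236 m², and (R²+z²)^(3/2) = 2.81×10⁻² m³.
B = (4π×10⁻⁷ × 0.350 × 0.02528) / (2 × 2.81×10⁻²) = 1.98×10⁻⁷ T.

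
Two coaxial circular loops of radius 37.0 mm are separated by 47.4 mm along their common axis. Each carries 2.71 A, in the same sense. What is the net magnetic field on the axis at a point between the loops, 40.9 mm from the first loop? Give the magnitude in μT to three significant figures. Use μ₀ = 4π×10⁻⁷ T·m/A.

Each loop contributes B = μ₀IR²/[2(R²+z²)^(3/2)] on the axis, with z measured from that loop.
Loop 1 (z = 0.0409 m): B₁ = 1.39×10⁻⁵ T. Loop 2 (z = 0.0065 m): B₂ = 4.40×10⁻⁵ T.
The fields add: B = B₁ + B₂ = 5.79×10⁻⁵ T.

B ≈ 57.9 μT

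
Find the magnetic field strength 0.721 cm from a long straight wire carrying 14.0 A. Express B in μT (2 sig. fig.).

For an infinitely long straight wire, B = μ₀I/(2πd).
B = (4π×10⁻⁷ × 14.0) / (2π × 0.00721) = 3.88×10⁻⁴ T.

B ≈ 390 μT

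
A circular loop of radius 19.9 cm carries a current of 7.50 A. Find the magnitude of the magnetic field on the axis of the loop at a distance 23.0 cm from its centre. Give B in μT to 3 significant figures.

On the axis of a circular loop, B = μ₀IR² / [2(R²+z²)^(3/2)].
R² + z² = (0.199)² + (0.23)² = 0.0925 m², and (R²+z²)^(3/2) = 2.81×10⁻² m³.
B = (4π×10⁻⁷ × 7.50 × 0.0396) / (2 × 2.81×10⁻²) = 6.63×10⁻⁶ T.

B ≈ 6.63 μT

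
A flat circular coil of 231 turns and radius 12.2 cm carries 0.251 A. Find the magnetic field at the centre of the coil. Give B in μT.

For an N-turn flat coil, B = Nμ₀I/(2R) with R = 0.122 m.
B = 231 × 1.29×10⁻⁶ T = 2.99×10⁻⁴ T.

B ≈ 299 μT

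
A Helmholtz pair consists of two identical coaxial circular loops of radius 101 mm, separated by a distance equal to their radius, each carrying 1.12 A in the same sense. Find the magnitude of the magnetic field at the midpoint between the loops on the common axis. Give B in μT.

B ≈ 9.97 μT

Each loop contributes B = μ₀IR²/[2(R²+z²)^(3/2)] on the axis, with z measured from that loop.
Loop 1 (z = 0.0505 m): B₁ = 4.99×10⁻⁶ T. Loop 2 (z = 0.0505 m): B₂ = 4.99×10⁻⁶ T.
The fields add: B = B₁ + B₂ = 9.97×10⁻⁶ T.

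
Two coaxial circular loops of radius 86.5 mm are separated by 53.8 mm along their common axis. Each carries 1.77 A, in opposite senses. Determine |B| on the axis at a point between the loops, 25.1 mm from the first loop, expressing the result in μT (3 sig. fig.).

Each loop contributes B = μ₀IR²/[2(R²+z²)^(3/2)] on the axis, with z measured from that loop.
Loop 1 (z = 0.0251 m): B₁ = 1.14×10⁻⁵ T. Loop 2 (z = 0.0287 m): B₂ = 1.10×10⁻⁵ T.
The fields oppose: B = |B₁ − B₂| = 3.96×10⁻⁷ T.

B ≈ 0.396 μT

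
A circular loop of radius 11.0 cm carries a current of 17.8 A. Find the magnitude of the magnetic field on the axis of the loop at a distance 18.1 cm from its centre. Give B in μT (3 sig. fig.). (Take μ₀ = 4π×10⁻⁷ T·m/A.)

On the axis of a circular loop, B = μ₀IR² / [2(R²+z²)^(3/2)].
R² + z² = (0.11)² + (0.181)² = 0.04486 m², and (R²+z²)^(3/2) = 9.50×10⁻³ m³.
B = (4π×10⁻⁷ × 17.8 × 0.0121) / (2 × 9.50×10⁻³) = 1.42×10⁻⁵ T.

B ≈ 14.2 μT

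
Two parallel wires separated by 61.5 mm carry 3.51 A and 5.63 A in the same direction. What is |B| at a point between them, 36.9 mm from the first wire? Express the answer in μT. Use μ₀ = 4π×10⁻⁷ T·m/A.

Each long wire gives B = μ₀I/(2πd). Distances are d₁ = 0.0369 m and d₂ = 0.0246 m.
B₁ = 1.90×10⁻⁵ T, B₂ = 4.58×10⁻⁵ T.
Between parallel currents the two contributions point in opposite directions, so they subtract. B = |B₁ − B₂| = |1.90×10⁻⁵ − 4.58×10⁻⁵| = 2.67×10⁻⁵ T.

B ≈ 26.7 μT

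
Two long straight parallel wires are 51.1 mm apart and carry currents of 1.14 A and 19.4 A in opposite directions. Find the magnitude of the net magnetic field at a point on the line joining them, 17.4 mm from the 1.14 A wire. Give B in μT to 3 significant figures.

Each long wire gives B = μ₀I/(2πd). Distances are d₁ = 0.0174 m and d₂ = 0.0337 m.
B₁ = 1.31×10⁻⁵ T, B₂ = 1.15×10⁻⁴ T.
Between antiparallel currents both contributions point the same way, so they add. B = B₁ + B₂ = 1.31×10⁻⁵ + 1.15×10⁻⁴ = 1.28×10⁻⁴ T.

B ≈ 128 μT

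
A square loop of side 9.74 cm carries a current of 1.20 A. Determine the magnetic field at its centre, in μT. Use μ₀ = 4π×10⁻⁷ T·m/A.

B ≈ 13.9 μT

Each side is a finite straight segment at perpendicular distance d = a/(2 tan(π/4)) = 0.0487 m from the centre, with end-angles ±π/4.
One side contributes B₁ = (μ₀I/4πd)·2 sin(π/4) = 3.48×10⁻⁶ T.
All 4 sides add in the same direction: B = 4 × 3.48×10⁻⁶ = 1.39×10⁻⁵ T.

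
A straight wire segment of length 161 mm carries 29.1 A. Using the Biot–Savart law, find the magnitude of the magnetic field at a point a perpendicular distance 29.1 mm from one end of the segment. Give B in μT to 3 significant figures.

B ≈ 98.4 μT

For a finite straight segment, B = (μ₀I/4πd)(sinθ₁ + sinθ₂), where θ₁, θ₂ are the angles from the perpendicular to each end.
The perpendicular foot is at one end, so the two end-offsets along the wire are 0 and L = 0.161 m.
sinθ₁ = 0/√(0²+0.0291²) = 0.0000; sinθ₂ = 0.161/√(0.161²+0.0291²) = 0.9841.
B = (4π×10⁻⁷ × 29.1) / (4π × 0.0291) × (0.0000 + 0.9841) = 9.84×10⁻⁵ T.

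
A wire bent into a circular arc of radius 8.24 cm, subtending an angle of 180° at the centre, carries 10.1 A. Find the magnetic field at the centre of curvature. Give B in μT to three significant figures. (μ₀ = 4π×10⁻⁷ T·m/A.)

The Biot–Savart field of a circular arc at its centre is B = μ₀Iφ/(4πR), with φ = 3.142 rad.
B = (4π×10⁻⁷ × 10.1 × 3.142) / (4π × 0.0824) = 3.85×10⁻⁵ T.

B ≈ 38.5 μT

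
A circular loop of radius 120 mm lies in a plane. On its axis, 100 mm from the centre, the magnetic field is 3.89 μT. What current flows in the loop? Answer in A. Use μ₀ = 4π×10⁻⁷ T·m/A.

On the axis of a loop, B = μ₀IR²/[2(R²+z²)^(3/2)], so I = 2B(R²+z²)^(3/2)/(μ₀R²).
R² + z² = 0.0144 + 0.01 = 0.0244 m²; raised to 3/2 gives 3.81×10⁻³ m³.
I = 2 × 3.89×10⁻⁶ × 3.81×10⁻³ / (1.26×10⁻⁶ × 0.0144) = 1.64 A.

I ≈ 1.64 A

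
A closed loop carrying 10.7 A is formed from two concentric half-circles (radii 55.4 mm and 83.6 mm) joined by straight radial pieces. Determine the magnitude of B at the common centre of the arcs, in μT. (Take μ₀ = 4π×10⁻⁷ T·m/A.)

The radial connectors point toward the centre, so dl × r̂ = 0 and they contribute nothing.
Each semicircle gives μ₀I/(4R): inner arc 6.07×10⁻⁵ T, outer arc 4.02×10⁻⁵ T.
The two arcs carry current in opposite angular senses, so their fields oppose: B = |6.07×10⁻⁵ − 4.02×10⁻⁵| = 2.05×10⁻⁵ T.

B ≈ 20.5 μT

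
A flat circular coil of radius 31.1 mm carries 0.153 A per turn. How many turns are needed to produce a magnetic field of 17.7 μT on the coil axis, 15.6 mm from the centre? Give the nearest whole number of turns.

N = 8

For an N-turn coil, B = Nμ₀IR²/[2(R²+z²)^(3/2)]. A single turn gives B₁ = 2.21×10⁻⁶ T with R = 0.0311 m, z = 0.0156 m.
N = B/B₁ = 1.77×10⁻⁵ / 2.21×10⁻⁶ = 8.02.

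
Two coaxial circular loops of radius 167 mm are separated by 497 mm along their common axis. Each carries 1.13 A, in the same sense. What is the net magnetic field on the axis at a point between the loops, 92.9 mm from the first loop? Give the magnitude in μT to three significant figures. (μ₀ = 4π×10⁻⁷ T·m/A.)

Each loop contributes B = μ₀IR²/[2(R²+z²)^(3/2)] on the axis, with z measured from that loop.
Loop 1 (z = 0.0929 m): B₁ = 2.84×10⁻⁶ T. Loop 2 (z = 0.4041 m): B₂ = 2.37×10⁻⁷ T.
The fields add: B = B₁ + B₂ = 3.07×10⁻⁶ T.

B ≈ 3.07 μT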